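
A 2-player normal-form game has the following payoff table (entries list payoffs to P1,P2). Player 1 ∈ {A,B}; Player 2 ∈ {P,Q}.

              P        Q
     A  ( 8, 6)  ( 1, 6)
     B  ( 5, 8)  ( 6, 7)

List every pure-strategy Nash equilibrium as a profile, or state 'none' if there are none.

(A,P): NE
(A,Q): not NE [P1→B gives 6>1]
(B,P): not NE [P1→A gives 8>5]
(B,Q): not NE [P2→P gives 8>7]

Nash profiles: (A,P)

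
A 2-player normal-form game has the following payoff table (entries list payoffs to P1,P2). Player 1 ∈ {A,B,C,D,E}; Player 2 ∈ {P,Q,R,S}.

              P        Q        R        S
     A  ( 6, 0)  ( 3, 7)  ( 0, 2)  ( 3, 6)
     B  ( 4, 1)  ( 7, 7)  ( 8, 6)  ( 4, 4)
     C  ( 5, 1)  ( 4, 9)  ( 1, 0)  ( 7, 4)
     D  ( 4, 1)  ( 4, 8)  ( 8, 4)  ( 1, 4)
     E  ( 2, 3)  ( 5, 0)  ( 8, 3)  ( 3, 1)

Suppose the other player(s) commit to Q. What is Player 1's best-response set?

u_1(A vs Q) = 3
u_1(B vs Q) = 7
u_1(C vs Q) = 4
u_1(D vs Q) = 4
u_1(E vs Q) = 5
max payoff 7 at {B}

argmax u_1 = {B}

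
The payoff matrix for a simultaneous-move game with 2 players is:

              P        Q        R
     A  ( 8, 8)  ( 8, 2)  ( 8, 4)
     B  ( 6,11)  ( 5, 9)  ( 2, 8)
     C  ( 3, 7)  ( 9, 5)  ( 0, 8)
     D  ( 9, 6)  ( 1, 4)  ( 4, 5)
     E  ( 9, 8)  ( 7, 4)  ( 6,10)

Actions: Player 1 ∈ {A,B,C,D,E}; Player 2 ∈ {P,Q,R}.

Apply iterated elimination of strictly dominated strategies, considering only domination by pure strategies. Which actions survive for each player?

IESDS → P1:{A,D,E} P2:{P,R}

P1 drop B (A beats it: P:8>6 Q:8>5 R:8>2)
P2 drop Q (P beats it: A:8>2 C:7>5 D:6>4 E:8>4)
P1 drop C (A beats it: P:8>3 R:8>0)
P1→{A,D,E} P2→{P,R}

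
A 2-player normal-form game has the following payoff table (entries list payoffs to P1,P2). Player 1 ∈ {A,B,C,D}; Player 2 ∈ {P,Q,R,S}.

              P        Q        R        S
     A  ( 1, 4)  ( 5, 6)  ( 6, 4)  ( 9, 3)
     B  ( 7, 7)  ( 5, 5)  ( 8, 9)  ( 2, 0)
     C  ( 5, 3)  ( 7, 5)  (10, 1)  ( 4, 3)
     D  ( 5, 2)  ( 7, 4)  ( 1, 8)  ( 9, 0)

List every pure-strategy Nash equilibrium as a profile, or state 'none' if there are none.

NE set: (C,Q)

(A,P): not NE [P1→B gives 7>1; P2→Q gives 6>4]
(A,Q): not NE [P1→D gives 7>5]
(A,R): not NE [P1→C gives 10>6; P2→Q gives 6>4]
(A,S): not NE [P2→Q gives 6>3]
(B,P): not NE [P2→R gives 9>7]
(B,Q): not NE [P1→D gives 7>5; P2→R gives 9>5]
(B,R): not NE [P1→C gives 10>8]
(B,S): not NE [P1→D gives 9>2; P2→R gives 9>0]
(C,P): not NE [P1→B gives 7>5; P2→Q gives 5>3]
(C,Q): NE
(C,R): not NE [P2→Q gives 5>1]
(C,S): not NE [P1→D gives 9>4; P2→Q gives 5>3]
(D,P): not NE [P1→B gives 7>5; P2→R gives 8>2]
(D,Q): not NE [P2→R gives 8>4]
(D,R): not NE [P1→C gives 10>1]
(D,S): not NE [P2→R gives 8>0]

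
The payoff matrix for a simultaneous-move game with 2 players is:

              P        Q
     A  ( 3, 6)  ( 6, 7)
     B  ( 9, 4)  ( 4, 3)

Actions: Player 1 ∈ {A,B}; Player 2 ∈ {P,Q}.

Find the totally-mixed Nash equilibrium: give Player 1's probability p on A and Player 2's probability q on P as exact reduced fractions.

P1 indiff ⇒ q·3+(1-q)·6 = q·9+(1-q)·4 ⇒ q(-6) = (1-q)(-2) ⇒ q = 1/4
P2 indiff ⇒ p·6+(1-p)·4 = p·7+(1-p)·3 ⇒ p(-1) = (1-p)(-1) ⇒ p = 1/2

P1 mixes 1/2 on A; P2 mixes 1/4 on P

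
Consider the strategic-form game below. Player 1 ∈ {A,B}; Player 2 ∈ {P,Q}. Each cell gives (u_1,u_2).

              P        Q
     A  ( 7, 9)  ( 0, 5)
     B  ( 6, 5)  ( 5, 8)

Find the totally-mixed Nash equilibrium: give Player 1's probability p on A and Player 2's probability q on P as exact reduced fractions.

(p,q) = (3/7, 5/6)

P1 indiff ⇒ q·7+(1-q)·0 = q·6+(1-q)·5 ⇒ q(1) = (1-q)(5) ⇒ q = 5/6
P2 indiff ⇒ p·9+(1-p)·5 = p·5+(1-p)·8 ⇒ p(4) = (1-p)(3) ⇒ p = 3/7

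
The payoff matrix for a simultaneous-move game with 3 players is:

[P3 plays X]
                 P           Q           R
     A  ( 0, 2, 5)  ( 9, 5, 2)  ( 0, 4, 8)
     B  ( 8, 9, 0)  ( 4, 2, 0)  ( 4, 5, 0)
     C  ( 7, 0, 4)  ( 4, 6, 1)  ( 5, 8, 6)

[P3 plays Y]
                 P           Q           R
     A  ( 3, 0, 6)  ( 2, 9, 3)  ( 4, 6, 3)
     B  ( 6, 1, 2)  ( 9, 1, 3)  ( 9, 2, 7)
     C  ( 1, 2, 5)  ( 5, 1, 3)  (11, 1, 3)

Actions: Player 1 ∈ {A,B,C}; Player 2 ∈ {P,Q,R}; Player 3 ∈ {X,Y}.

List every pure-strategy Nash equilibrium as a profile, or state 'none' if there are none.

(A,P,X): not NE [P1→B gives 8>0; P2→Q gives 5>2; P3→Y gives 6>5]
(A,P,Y): not NE [P1→B gives 6>3; P2→Q gives 9>0]
(A,Q,X): not NE [P3→Y gives 3>2]
(A,Q,Y): not NE [P1→B gives 9>2]
(A,R,X): not NE [P1→C gives 5>0; P2→Q gives 5>4]
(A,R,Y): not NE [P1→C gives 11>4; P2→Q gives 9>6; P3→X gives 8>3]
(B,P,X): not NE [P3→Y gives 2>0]
(B,P,Y): not NE [P2→R gives 2>1]
(B,Q,X): not NE [P1→A gives 9>4; P2→P gives 9>2; P3→Y gives 3>0]
(B,Q,Y): not NE [P2→R gives 2>1]
(B,R,X): not NE [P1→C gives 5>4; P2→P gives 9>5; P3→Y gives 7>0]
(B,R,Y): not NE [P1→C gives 11>9]
(C,P,X): not NE [P1→B gives 8>7; P2→R gives 8>0; P3→Y gives 5>4]
(C,P,Y): not NE [P1→B gives 6>1]
(C,Q,X): not NE [P1→A gives 9>4; P2→R gives 8>6; P3→Y gives 3>1]
(C,Q,Y): not NE [P1→B gives 9>5; P2→P gives 2>1]
(C,R,X): NE
(C,R,Y): not NE [P2→P gives 2>1; P3→X gives 6>3]

Nash profiles: (C,R,X)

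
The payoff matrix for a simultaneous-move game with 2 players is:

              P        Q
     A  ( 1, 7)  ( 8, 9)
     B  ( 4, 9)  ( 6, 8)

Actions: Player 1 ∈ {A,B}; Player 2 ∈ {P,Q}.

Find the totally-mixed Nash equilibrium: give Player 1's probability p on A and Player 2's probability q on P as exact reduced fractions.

(p,q) = (1/3, 2/5)

P1 indiff ⇒ q·1+(1-q)·8 = q·4+(1-q)·6 ⇒ q(-3) = (1-q)(-2) ⇒ q = 2/5
P2 indiff ⇒ p·7+(1-p)·9 = p·9+(1-p)·8 ⇒ p(-2) = (1-p)(-1) ⇒ p = 1/3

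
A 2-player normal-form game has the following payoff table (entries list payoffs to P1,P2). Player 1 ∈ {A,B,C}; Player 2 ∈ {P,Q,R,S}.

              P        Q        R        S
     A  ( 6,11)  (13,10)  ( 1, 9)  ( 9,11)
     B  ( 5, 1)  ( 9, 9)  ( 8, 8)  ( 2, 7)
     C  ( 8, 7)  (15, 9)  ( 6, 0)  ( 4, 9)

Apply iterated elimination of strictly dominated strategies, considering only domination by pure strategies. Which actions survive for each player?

Remaining: P1:{A,C} P2:{P,Q,S}

P2 drop R (Q beats it: A:10>9 B:9>8 C:9>0)
P1 drop B (A beats it: P:6>5 Q:13>9 S:9>2)
P1→{A,C} P2→{P,Q,S}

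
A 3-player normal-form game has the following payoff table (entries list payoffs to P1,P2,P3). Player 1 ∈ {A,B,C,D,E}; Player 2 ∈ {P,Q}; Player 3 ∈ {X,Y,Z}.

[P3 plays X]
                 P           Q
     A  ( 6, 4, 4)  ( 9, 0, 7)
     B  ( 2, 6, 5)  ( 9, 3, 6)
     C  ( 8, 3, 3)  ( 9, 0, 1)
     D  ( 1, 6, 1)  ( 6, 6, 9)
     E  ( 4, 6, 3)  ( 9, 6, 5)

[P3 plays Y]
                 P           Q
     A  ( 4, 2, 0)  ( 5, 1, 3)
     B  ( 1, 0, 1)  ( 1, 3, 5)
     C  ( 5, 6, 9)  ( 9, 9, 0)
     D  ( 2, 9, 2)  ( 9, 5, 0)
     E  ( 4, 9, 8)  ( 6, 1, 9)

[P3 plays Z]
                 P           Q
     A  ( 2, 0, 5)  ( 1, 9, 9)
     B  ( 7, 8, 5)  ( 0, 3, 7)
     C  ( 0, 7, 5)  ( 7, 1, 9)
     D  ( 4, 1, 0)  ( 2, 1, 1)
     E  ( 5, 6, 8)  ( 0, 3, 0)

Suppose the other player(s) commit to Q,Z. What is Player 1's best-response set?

argmax u_1 = {C}

u_1(A vs Q,Z) = 1
u_1(B vs Q,Z) = 0
u_1(C vs Q,Z) = 7
u_1(D vs Q,Z) = 2
u_1(E vs Q,Z) = 0
max payoff 7 at {C}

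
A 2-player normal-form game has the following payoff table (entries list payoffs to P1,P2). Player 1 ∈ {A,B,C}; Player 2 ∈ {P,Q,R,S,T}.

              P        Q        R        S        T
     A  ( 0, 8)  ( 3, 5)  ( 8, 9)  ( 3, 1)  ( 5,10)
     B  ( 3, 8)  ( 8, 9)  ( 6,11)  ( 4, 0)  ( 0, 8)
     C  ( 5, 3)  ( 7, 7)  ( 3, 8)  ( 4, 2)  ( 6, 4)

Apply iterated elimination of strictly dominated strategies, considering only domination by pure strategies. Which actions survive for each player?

Survivors P1:{A,C} P2:{R,T}

P2 drop P (R beats it: A:9>8 B:11>8 C:8>3)
P2 drop Q (R beats it: A:9>5 B:11>9 C:8>7)
P2 drop S (R beats it: A:9>1 B:11>0 C:8>2)
P1 drop B (A beats it: R:8>6 T:5>0)
P1→{A,C} P2→{R,T}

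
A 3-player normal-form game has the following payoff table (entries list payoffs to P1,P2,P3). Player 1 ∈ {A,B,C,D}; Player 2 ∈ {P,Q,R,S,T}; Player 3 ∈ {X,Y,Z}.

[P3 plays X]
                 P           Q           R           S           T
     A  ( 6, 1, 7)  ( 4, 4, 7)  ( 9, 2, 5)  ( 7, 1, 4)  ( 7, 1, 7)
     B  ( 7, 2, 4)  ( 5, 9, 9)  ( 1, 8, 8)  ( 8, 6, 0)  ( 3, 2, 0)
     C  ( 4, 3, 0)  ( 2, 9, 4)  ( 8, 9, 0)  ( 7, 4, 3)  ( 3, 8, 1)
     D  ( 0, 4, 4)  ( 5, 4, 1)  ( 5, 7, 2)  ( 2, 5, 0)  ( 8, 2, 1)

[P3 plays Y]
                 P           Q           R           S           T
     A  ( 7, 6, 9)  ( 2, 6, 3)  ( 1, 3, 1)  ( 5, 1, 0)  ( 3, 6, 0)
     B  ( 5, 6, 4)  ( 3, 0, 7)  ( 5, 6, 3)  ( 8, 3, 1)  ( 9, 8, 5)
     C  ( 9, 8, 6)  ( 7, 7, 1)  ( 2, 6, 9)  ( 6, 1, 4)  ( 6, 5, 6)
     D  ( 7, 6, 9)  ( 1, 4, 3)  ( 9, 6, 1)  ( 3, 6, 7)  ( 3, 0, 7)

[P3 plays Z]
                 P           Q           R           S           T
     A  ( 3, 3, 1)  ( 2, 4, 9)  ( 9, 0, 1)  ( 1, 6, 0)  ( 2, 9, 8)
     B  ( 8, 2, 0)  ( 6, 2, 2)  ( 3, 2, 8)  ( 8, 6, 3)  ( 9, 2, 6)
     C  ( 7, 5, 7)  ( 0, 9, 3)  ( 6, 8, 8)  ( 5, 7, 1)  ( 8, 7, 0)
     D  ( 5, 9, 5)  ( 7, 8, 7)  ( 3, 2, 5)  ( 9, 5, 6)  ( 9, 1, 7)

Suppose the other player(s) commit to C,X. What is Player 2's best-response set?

u_2(P vs C,X) = 3
u_2(Q vs C,X) = 9
u_2(R vs C,X) = 9
u_2(S vs C,X) = 4
u_2(T vs C,X) = 8
max payoff 9 at {Q,R}

BR_2 = {Q,R}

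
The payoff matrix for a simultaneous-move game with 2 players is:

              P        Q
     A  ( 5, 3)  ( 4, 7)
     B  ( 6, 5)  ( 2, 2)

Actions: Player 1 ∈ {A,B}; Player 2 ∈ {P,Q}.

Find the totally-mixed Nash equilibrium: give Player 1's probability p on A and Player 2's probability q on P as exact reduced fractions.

P1 indiff ⇒ q·5+(1-q)·4 = q·6+(1-q)·2 ⇒ q(-1) = (1-q)(-2) ⇒ q = 2/3
P2 indiff ⇒ p·3+(1-p)·5 = p·7+(1-p)·2 ⇒ p(-4) = (1-p)(-3) ⇒ p = 3/7

P1 mixes 3/7 on A; P2 mixes 2/3 on P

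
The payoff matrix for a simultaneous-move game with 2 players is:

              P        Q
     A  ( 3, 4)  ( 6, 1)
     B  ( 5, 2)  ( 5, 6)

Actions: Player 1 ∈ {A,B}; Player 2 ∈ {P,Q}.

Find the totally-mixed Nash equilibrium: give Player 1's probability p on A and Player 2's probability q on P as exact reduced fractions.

P1 indiff ⇒ q·3+(1-q)·6 = q·5+(1-q)·5 ⇒ q(-2) = (1-q)(-1) ⇒ q = 1/3
P2 indiff ⇒ p·4+(1-p)·2 = p·1+(1-p)·6 ⇒ p(3) = (1-p)(4) ⇒ p = 4/7

p=4/7, q=1/3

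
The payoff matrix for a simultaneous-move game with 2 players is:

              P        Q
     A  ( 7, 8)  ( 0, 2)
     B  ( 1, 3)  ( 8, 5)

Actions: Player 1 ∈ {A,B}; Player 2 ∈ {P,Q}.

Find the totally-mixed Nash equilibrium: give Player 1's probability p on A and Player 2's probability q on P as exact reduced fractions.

(p,q) = (1/4, 4/7)

P1 indiff ⇒ q·7+(1-q)·0 = q·1+(1-q)·8 ⇒ q(6) = (1-q)(8) ⇒ q = 4/7
P2 indiff ⇒ p·8+(1-p)·3 = p·2+(1-p)·5 ⇒ p(6) = (1-p)(2) ⇒ p = 1/4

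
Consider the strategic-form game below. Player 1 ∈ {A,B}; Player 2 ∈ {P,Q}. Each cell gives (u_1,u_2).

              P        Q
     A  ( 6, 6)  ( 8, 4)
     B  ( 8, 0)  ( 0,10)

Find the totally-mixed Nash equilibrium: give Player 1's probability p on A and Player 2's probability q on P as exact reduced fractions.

P1 indiff ⇒ q·6+(1-q)·8 = q·8+(1-q)·0 ⇒ q(-2) = (1-q)(-8) ⇒ q = 4/5
P2 indiff ⇒ p·6+(1-p)·0 = p·4+(1-p)·10 ⇒ p(2) = (1-p)(10) ⇒ p = 5/6

(p,q) = (5/6, 4/5)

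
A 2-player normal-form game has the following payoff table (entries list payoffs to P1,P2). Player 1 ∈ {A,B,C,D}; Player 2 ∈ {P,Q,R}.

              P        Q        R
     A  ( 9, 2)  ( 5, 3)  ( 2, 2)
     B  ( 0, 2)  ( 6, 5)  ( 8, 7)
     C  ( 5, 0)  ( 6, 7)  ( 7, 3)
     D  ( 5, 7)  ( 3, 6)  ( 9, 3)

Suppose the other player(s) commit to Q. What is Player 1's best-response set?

BR_1 = {B,C}

u_1(A vs Q) = 5
u_1(B vs Q) = 6
u_1(C vs Q) = 6
u_1(D vs Q) = 3
max payoff 6 at {B,C}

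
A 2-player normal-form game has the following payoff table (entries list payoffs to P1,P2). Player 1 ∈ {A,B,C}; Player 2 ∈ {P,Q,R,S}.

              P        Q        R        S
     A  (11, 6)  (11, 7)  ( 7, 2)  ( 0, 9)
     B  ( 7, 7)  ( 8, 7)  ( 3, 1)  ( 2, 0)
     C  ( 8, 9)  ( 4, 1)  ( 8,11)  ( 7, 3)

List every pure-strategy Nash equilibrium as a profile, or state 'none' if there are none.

Nash profiles: (C,R)

(A,P): not NE [P2→S gives 9>6]
(A,Q): not NE [P2→S gives 9>7]
(A,R): not NE [P1→C gives 8>7; P2→S gives 9>2]
(A,S): not NE [P1→C gives 7>0]
(B,P): not NE [P1→A gives 11>7]
(B,Q): not NE [P1→A gives 11>8]
(B,R): not NE [P1→C gives 8>3; P2→Q gives 7>1]
(B,S): not NE [P1→C gives 7>2; P2→Q gives 7>0]
(C,P): not NE [P1→A gives 11>8; P2→R gives 11>9]
(C,Q): not NE [P1→A gives 11>4; P2→R gives 11>1]
(C,R): NE
(C,S): not NE [P2→R gives 11>3]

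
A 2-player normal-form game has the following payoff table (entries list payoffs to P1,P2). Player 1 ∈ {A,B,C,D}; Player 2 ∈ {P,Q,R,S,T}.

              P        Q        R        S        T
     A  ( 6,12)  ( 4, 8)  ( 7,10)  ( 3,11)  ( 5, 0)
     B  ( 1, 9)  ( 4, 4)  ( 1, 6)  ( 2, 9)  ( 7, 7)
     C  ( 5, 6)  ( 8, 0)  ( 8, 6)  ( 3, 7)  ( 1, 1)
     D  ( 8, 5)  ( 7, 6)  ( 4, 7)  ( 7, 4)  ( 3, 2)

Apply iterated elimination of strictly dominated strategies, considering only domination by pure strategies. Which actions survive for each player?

IESDS → P1:{A,C,D} P2:{P,R,S}

P2 drop Q (R beats it: A:10>8 B:6>4 C:6>0 D:7>6)
P2 drop T (P beats it: A:12>0 B:9>7 C:6>1 D:5>2)
P1 drop B (A beats it: P:6>1 R:7>1 S:3>2)
P1→{A,C,D} P2→{P,R,S}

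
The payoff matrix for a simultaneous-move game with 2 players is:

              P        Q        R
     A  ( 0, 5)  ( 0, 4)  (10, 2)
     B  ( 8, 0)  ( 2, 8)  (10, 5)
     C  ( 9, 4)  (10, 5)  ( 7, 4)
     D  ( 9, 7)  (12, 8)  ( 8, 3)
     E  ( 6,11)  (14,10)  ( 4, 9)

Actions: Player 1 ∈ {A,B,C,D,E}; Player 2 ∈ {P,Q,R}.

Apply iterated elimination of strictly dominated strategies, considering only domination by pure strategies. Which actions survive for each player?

P2 drop R (Q beats it: A:4>2 B:8>5 C:5>4 D:8>3 E:10>9)
P1 drop A (B beats it: P:8>0 Q:2>0)
P1 drop B (C beats it: P:9>8 Q:10>2)
P1→{C,D,E} P2→{P,Q}

IESDS → P1:{C,D,E} P2:{P,Q}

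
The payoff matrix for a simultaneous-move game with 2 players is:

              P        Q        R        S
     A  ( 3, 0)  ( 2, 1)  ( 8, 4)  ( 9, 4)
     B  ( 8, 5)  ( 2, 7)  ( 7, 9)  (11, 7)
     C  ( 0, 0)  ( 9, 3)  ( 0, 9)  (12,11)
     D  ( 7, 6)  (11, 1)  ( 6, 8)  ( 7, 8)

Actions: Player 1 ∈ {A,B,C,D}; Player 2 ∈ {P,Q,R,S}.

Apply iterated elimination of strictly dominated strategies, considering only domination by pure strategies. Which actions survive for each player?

P2 drop P (R beats it: A:4>0 B:9>5 C:9>0 D:8>6)
P2 drop Q (R beats it: A:4>1 B:9>7 C:9>3 D:8>1)
P1 drop D (A beats it: R:8>6 S:9>7)
P1→{A,B,C} P2→{R,S}

Survivors P1:{A,B,C} P2:{R,S}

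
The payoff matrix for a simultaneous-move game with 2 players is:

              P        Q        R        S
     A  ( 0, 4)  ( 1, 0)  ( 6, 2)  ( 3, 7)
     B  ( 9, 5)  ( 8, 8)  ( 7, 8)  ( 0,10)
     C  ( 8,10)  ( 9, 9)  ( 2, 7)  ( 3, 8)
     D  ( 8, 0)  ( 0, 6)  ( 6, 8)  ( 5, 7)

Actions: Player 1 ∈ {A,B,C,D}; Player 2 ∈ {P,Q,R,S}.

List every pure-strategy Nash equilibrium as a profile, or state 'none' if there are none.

No pure NE.

(A,P): not NE [P1→B gives 9>0; P2→S gives 7>4]
(A,Q): not NE [P1→C gives 9>1; P2→S gives 7>0]
(A,R): not NE [P1→B gives 7>6; P2→S gives 7>2]
(A,S): not NE [P1→D gives 5>3]
(B,P): not NE [P2→S gives 10>5]
(B,Q): not NE [P1→C gives 9>8; P2→S gives 10>8]
(B,R): not NE [P2→S gives 10>8]
(B,S): not NE [P1→D gives 5>0]
(C,P): not NE [P1→B gives 9>8]
(C,Q): not NE [P2→P gives 10>9]
(C,R): not NE [P1→B gives 7>2; P2→P gives 10>7]
(C,S): not NE [P1→D gives 5>3; P2→P gives 10>8]
(D,P): not NE [P1→B gives 9>8; P2→R gives 8>0]
(D,Q): not NE [P1→C gives 9>0; P2→R gives 8>6]
(D,R): not NE [P1→B gives 7>6]
(D,S): not NE [P2→R gives 8>7]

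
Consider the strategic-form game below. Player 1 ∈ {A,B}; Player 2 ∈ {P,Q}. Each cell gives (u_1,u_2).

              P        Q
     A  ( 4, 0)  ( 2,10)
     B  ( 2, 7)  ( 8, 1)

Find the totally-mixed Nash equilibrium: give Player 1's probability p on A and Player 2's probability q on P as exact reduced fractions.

(p,q) = (3/8, 3/4)

P1 indiff ⇒ q·4+(1-q)·2 = q·2+(1-q)·8 ⇒ q(2) = (1-q)(6) ⇒ q = 3/4
P2 indiff ⇒ p·0+(1-p)·7 = p·10+(1-p)·1 ⇒ p(-10) = (1-p)(-6) ⇒ p = 3/8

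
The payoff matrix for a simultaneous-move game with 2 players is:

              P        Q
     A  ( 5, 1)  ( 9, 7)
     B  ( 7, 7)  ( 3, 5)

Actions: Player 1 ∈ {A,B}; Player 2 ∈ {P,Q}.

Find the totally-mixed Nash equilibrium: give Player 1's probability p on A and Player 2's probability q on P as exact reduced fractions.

P1 mixes 1/4 on A; P2 mixes 3/4 on P

P1 indiff ⇒ q·5+(1-q)·9 = q·7+(1-q)·3 ⇒ q(-2) = (1-q)(-6) ⇒ q = 3/4
P2 indiff ⇒ p·1+(1-p)·7 = p·7+(1-p)·5 ⇒ p(-6) = (1-p)(-2) ⇒ p = 1/4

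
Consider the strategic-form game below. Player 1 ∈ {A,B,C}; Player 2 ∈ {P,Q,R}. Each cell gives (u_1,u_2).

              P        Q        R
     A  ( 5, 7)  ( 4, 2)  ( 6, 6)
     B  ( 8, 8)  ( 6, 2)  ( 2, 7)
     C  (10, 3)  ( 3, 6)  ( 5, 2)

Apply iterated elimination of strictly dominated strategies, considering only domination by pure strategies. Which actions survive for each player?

IESDS → P1:{B,C} P2:{P,Q}

P2 drop R (P beats it: A:7>6 B:8>7 C:3>2)
P1 drop A (B beats it: P:8>5 Q:6>4)
P1→{B,C} P2→{P,Q}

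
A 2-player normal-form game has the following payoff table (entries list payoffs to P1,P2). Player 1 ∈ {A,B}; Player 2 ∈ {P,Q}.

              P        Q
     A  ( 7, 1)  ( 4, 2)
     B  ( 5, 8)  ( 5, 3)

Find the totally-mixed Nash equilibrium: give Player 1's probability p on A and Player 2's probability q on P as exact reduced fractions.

P1 indiff ⇒ q·7+(1-q)·4 = q·5+(1-q)·5 ⇒ q(2) = (1-q)(1) ⇒ q = 1/3
P2 indiff ⇒ p·1+(1-p)·8 = p·2+(1-p)·3 ⇒ p(-1) = (1-p)(-5) ⇒ p = 5/6

(p,q) = (5/6, 1/3)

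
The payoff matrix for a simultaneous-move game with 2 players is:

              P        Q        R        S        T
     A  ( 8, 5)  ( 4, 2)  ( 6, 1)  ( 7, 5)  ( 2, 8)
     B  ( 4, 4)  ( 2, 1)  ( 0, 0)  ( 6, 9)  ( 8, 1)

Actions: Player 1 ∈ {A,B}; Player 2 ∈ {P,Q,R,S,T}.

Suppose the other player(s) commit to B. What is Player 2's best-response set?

P2 best: {S}

u_2(P vs B) = 4
u_2(Q vs B) = 1
u_2(R vs B) = 0
u_2(S vs B) = 9
u_2(T vs B) = 1
max payoff 9 at {S}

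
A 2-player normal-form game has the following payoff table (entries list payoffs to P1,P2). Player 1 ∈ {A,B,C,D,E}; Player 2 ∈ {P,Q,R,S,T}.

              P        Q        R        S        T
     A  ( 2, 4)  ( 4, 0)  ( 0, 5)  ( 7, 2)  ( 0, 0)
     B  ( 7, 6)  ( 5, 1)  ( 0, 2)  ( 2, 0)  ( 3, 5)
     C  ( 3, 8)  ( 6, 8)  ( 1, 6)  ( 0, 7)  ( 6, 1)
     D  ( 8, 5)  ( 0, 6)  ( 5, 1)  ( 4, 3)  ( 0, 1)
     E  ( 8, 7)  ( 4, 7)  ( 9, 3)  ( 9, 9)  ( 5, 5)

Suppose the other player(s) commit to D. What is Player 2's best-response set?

u_2(P vs D) = 5
u_2(Q vs D) = 6
u_2(R vs D) = 1
u_2(S vs D) = 3
u_2(T vs D) = 1
max payoff 6 at {Q}

BR_2 = {Q}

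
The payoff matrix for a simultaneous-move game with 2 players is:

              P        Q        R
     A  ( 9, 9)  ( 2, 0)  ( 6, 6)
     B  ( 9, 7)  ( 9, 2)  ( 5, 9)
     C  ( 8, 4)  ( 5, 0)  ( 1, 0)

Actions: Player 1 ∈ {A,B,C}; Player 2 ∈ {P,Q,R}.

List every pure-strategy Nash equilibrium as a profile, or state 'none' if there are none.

NE set: (A,P)

(A,P): NE
(A,Q): not NE [P1→B gives 9>2; P2→P gives 9>0]
(A,R): not NE [P2→P gives 9>6]
(B,P): not NE [P2→R gives 9>7]
(B,Q): not NE [P2→R gives 9>2]
(B,R): not NE [P1→A gives 6>5]
(C,P): not NE [P1→B gives 9>8]
(C,Q): not NE [P1→B gives 9>5; P2→P gives 4>0]
(C,R): not NE [P1→A gives 6>1; P2→P gives 4>0]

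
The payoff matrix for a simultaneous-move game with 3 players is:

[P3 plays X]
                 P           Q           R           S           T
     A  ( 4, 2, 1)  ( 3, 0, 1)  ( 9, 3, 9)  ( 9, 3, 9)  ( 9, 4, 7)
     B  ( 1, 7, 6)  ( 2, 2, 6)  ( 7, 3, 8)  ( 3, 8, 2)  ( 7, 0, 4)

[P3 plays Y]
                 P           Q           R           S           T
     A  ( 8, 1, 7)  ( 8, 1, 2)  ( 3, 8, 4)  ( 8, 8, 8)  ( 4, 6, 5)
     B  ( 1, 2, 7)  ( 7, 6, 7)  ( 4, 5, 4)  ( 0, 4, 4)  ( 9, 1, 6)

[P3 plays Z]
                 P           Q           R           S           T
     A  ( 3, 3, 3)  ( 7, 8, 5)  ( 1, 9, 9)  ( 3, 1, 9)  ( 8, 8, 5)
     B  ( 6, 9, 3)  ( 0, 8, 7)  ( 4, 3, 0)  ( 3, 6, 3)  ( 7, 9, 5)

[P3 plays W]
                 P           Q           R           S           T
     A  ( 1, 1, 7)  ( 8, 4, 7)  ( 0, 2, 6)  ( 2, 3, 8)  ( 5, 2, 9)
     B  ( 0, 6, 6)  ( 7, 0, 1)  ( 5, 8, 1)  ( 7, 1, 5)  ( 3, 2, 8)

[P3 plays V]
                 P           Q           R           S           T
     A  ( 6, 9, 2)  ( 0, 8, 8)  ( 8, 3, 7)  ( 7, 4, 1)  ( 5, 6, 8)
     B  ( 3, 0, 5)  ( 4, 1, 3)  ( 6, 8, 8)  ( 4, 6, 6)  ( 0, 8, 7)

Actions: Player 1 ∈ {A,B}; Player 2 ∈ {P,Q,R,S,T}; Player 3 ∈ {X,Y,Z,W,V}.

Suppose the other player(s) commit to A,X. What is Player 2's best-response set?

u_2(P vs A,X) = 2
u_2(Q vs A,X) = 0
u_2(R vs A,X) = 3
u_2(S vs A,X) = 3
u_2(T vs A,X) = 4
max payoff 4 at {T}

BR_2 = {T}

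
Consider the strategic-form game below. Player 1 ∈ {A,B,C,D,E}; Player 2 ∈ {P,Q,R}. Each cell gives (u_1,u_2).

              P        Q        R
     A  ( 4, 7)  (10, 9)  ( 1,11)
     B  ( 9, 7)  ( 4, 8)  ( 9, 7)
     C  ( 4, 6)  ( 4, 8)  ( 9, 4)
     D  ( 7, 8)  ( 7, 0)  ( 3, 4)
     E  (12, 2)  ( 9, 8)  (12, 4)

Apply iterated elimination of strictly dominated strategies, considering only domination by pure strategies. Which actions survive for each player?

IESDS → P1:{A,E} P2:{Q,R}

P1 drop B (E beats it: P:12>9 Q:9>4 R:12>9)
P1 drop C (E beats it: P:12>4 Q:9>4 R:12>9)
P1 drop D (E beats it: P:12>7 Q:9>7 R:12>3)
P2 drop P (Q beats it: A:9>7 E:8>2)
P1→{A,E} P2→{Q,R}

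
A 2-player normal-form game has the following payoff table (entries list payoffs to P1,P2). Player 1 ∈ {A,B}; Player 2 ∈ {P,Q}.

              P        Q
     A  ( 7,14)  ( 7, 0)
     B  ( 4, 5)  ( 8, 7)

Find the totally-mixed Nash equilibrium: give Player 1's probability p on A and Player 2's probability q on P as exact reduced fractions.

P1 mixes 1/8 on A; P2 mixes 1/4 on P

P1 indiff ⇒ q·7+(1-q)·7 = q·4+(1-q)·8 ⇒ q(3) = (1-q)(1) ⇒ q = 1/4
P2 indiff ⇒ p·14+(1-p)·5 = p·0+(1-p)·7 ⇒ p(14) = (1-p)(2) ⇒ p = 1/8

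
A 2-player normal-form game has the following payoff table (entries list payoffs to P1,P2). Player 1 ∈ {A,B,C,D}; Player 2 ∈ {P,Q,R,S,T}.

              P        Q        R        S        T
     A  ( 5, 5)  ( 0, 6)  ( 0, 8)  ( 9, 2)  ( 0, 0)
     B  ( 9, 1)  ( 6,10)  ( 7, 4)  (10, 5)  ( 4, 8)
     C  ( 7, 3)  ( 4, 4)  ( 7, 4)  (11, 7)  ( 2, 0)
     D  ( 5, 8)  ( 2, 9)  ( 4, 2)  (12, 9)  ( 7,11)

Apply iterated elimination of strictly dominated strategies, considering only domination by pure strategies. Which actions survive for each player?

P1 drop A (B beats it: P:9>5 Q:6>0 R:7>0 S:10>9 T:4>0)
P2 drop P (Q beats it: B:10>1 C:4>3 D:9>8)
P2 drop R (S beats it: B:5>4 C:7>4 D:9>2)
P1→{B,C,D} P2→{Q,S,T}

Remaining: P1:{B,C,D} P2:{Q,S,T}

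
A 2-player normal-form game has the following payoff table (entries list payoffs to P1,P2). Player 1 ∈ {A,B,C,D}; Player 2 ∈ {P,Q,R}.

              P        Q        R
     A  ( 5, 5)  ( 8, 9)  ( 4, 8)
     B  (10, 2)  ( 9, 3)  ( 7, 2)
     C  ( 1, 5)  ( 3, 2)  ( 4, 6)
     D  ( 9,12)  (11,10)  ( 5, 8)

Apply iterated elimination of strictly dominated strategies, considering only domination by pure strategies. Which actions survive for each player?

Survivors P1:{B,D} P2:{P,Q}

P1 drop A (B beats it: P:10>5 Q:9>8 R:7>4)
P1 drop C (B beats it: P:10>1 Q:9>3 R:7>4)
P2 drop R (Q beats it: B:3>2 D:10>8)
P1→{B,D} P2→{P,Q}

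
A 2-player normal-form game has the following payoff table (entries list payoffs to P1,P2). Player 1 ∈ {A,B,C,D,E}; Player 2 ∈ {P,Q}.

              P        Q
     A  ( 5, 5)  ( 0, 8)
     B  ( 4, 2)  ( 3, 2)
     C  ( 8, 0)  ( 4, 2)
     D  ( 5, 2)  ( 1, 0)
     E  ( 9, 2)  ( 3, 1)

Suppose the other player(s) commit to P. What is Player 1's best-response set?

BR_1 = {E}

u_1(A vs P) = 5
u_1(B vs P) = 4
u_1(C vs P) = 8
u_1(D vs P) = 5
u_1(E vs P) = 9
max payoff 9 at {E}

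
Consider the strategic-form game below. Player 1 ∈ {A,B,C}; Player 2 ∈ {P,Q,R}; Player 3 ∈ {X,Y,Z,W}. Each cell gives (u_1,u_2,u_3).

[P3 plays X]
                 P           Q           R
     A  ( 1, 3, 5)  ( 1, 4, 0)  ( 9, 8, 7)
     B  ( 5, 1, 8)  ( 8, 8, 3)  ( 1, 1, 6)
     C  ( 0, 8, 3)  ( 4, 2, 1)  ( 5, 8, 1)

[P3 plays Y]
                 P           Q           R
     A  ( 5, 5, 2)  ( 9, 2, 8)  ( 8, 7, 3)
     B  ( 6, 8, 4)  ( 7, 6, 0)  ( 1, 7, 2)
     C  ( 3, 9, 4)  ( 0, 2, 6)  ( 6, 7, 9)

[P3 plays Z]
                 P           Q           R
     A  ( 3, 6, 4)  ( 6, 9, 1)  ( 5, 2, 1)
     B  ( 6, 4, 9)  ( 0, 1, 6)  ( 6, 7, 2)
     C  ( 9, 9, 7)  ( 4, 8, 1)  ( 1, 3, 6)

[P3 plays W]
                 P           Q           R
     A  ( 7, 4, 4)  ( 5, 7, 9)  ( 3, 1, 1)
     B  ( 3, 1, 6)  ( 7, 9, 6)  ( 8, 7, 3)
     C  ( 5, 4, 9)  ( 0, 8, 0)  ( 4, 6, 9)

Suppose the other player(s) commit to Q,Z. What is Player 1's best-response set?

argmax u_1 = {A}

u_1(A vs Q,Z) = 6
u_1(B vs Q,Z) = 0
u_1(C vs Q,Z) = 4
max payoff 6 at {A}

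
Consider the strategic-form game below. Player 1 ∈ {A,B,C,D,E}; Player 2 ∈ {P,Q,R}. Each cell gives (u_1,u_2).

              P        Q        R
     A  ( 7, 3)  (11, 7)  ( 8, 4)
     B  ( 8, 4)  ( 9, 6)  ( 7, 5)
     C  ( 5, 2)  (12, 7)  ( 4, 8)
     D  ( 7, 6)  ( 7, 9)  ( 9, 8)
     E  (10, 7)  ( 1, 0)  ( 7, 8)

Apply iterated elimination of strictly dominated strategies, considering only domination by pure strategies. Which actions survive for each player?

P2 drop P (R beats it: A:4>3 B:5>4 C:8>2 D:8>6 E:8>7)
P1 drop B (A beats it: Q:11>9 R:8>7)
P1 drop E (A beats it: Q:11>1 R:8>7)
P1→{A,C,D} P2→{Q,R}

IESDS → P1:{A,C,D} P2:{Q,R}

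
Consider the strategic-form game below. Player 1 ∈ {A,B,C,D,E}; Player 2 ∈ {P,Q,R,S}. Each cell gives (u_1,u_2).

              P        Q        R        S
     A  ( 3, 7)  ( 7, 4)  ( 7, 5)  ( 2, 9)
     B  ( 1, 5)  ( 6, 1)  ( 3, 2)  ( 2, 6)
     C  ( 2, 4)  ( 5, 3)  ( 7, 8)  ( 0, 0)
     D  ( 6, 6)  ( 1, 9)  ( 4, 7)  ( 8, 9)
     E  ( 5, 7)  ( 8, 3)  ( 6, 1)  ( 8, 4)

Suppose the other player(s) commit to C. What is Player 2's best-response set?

P2 best: {R}

u_2(P vs C) = 4
u_2(Q vs C) = 3
u_2(R vs C) = 8
u_2(S vs C) = 0
max payoff 8 at {R}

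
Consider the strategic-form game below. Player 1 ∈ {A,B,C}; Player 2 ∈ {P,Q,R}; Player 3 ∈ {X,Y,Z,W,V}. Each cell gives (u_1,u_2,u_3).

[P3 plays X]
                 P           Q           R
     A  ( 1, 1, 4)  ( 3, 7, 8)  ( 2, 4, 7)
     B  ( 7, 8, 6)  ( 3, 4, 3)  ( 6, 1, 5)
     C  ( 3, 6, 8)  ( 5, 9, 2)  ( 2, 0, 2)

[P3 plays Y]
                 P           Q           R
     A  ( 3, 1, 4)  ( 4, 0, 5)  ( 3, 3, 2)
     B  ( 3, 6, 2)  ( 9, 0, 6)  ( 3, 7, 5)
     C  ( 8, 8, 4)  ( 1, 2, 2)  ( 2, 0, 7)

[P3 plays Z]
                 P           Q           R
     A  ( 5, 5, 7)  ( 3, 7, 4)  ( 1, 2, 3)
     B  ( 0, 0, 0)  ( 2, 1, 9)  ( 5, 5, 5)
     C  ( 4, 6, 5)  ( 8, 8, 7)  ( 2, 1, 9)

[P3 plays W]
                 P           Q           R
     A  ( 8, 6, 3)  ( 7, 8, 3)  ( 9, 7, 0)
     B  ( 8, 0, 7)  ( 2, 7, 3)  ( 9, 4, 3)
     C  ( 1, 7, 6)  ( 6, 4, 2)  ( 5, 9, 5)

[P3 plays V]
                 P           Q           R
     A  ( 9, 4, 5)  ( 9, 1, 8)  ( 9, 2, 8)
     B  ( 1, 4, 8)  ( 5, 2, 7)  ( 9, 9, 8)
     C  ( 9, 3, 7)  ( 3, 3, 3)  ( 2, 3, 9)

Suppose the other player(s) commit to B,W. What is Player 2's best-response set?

u_2(P vs B,W) = 0
u_2(Q vs B,W) = 7
u_2(R vs B,W) = 4
max payoff 7 at {Q}

BR_2 = {Q}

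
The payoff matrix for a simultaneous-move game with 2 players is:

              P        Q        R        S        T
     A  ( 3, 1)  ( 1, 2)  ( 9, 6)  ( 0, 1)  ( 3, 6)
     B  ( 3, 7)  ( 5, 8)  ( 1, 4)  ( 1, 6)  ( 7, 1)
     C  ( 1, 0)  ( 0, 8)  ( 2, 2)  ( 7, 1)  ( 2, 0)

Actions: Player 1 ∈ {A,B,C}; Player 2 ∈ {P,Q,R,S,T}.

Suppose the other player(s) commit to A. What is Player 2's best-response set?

P2 best: {R,T}

u_2(P vs A) = 1
u_2(Q vs A) = 2
u_2(R vs A) = 6
u_2(S vs A) = 1
u_2(T vs A) = 6
max payoff 6 at {R,T}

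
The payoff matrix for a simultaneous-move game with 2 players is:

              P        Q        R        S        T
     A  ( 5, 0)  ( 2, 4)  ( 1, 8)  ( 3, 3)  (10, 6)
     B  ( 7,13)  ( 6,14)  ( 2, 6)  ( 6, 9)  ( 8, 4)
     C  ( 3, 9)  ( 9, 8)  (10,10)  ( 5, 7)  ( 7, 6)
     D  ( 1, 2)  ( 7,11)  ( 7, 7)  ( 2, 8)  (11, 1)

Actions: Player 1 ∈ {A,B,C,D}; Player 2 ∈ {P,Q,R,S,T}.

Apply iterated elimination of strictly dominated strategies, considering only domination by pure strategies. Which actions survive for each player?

P2 drop S (Q beats it: A:4>3 B:14>9 C:8>7 D:11>8)
P2 drop T (R beats it: A:8>6 B:6>4 C:10>6 D:7>1)
P1 drop A (B beats it: P:7>5 Q:6>2 R:2>1)
P1 drop D (C beats it: P:3>1 Q:9>7 R:10>7)
P1→{B,C} P2→{P,Q,R}

IESDS → P1:{B,C} P2:{P,Q,R}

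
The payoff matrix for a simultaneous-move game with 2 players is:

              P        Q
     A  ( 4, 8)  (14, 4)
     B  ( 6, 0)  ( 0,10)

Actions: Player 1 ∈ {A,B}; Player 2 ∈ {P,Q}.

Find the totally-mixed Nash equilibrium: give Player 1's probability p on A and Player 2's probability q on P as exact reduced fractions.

P1 indiff ⇒ q·4+(1-q)·14 = q·6+(1-q)·0 ⇒ q(-2) = (1-q)(-14) ⇒ q = 7/8
P2 indiff ⇒ p·8+(1-p)·0 = p·4+(1-p)·10 ⇒ p(4) = (1-p)(10) ⇒ p = 5/7

P1 mixes 5/7 on A; P2 mixes 7/8 on P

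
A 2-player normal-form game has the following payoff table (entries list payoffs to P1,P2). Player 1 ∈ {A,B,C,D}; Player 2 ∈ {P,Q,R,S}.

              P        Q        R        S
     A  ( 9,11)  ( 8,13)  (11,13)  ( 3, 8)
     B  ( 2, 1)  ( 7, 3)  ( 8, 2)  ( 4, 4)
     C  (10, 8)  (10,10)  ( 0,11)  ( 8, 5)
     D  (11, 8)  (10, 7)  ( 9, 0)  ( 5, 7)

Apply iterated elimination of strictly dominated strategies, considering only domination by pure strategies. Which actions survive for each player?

IESDS → P1:{A,C,D} P2:{P,Q,R}

P1 drop B (D beats it: P:11>2 Q:10>7 R:9>8 S:5>4)
P2 drop S (P beats it: A:11>8 C:8>5 D:8>7)
P1→{A,C,D} P2→{P,Q,R}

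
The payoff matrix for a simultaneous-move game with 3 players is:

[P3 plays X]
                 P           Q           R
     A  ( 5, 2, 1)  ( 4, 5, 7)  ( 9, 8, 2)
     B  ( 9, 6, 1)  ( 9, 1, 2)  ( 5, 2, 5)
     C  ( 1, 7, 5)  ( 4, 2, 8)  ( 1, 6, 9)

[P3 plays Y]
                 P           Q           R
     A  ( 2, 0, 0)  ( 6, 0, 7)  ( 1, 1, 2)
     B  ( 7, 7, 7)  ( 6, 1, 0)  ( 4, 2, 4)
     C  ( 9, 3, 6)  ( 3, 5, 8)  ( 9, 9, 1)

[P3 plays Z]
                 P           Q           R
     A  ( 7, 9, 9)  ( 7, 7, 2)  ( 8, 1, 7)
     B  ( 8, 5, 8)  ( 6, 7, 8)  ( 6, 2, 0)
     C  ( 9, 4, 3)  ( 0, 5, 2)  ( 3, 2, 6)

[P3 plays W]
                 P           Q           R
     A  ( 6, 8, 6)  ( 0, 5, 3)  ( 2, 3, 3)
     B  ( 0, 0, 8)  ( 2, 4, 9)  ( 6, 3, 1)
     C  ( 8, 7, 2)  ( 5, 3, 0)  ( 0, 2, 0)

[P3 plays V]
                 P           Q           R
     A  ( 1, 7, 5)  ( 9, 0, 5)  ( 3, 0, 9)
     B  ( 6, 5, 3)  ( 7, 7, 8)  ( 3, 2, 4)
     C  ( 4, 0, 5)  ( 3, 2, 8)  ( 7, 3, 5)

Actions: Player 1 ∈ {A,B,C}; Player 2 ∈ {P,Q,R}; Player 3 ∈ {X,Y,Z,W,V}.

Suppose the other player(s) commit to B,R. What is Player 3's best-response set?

argmax u_3 = {X}

u_3(X vs B,R) = 5
u_3(Y vs B,R) = 4
u_3(Z vs B,R) = 0
u_3(W vs B,R) = 1
u_3(V vs B,R) = 4
max payoff 5 at {X}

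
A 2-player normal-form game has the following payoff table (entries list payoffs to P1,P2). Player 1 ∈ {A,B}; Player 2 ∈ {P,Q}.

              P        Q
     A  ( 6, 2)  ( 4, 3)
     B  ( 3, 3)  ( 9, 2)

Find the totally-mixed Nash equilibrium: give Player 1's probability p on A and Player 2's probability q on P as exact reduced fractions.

P1 mixes 1/2 on A; P2 mixes 5/8 on P

P1 indiff ⇒ q·6+(1-q)·4 = q·3+(1-q)·9 ⇒ q(3) = (1-q)(5) ⇒ q = 5/8
P2 indiff ⇒ p·2+(1-p)·3 = p·3+(1-p)·2 ⇒ p(-1) = (1-p)(-1) ⇒ p = 1/2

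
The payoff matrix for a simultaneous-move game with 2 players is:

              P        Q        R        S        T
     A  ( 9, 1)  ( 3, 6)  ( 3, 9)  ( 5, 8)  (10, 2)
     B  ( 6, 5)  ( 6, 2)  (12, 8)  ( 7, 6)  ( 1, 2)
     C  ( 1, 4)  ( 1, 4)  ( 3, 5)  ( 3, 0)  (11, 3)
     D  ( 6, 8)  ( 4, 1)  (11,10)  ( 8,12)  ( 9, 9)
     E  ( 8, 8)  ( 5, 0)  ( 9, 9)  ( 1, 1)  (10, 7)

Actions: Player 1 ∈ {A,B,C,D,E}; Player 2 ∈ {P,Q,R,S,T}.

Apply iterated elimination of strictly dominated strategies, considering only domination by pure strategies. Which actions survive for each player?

P2 drop P (R beats it: A:9>1 B:8>5 C:5>4 D:10>8 E:9>8)
P2 drop Q (R beats it: A:9>6 B:8>2 C:5>4 D:10>1 E:9>0)
P2 drop T (R beats it: A:9>2 B:8>2 C:5>3 D:10>9 E:9>7)
P1 drop A (B beats it: R:12>3 S:7>5)
P1 drop C (B beats it: R:12>3 S:7>3)
P1 drop E (B beats it: R:12>9 S:7>1)
P1→{B,D} P2→{R,S}

Remaining: P1:{B,D} P2:{R,S}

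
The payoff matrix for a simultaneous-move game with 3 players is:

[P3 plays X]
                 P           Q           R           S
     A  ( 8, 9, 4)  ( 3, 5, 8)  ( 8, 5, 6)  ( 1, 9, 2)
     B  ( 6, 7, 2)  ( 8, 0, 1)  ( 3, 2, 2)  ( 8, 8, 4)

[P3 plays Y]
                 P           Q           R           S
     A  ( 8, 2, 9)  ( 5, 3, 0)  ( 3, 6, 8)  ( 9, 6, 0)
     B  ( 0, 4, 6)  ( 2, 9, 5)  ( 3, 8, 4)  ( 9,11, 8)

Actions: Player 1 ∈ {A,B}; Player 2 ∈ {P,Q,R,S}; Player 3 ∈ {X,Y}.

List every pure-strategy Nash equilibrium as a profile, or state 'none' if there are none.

(A,P,X): not NE [P3→Y gives 9>4]
(A,P,Y): not NE [P2→S gives 6>2]
(A,Q,X): not NE [P1→B gives 8>3; P2→S gives 9>5]
(A,Q,Y): not NE [P2→S gives 6>3; P3→X gives 8>0]
(A,R,X): not NE [P2→S gives 9>5; P3→Y gives 8>6]
(A,R,Y): NE
(A,S,X): not NE [P1→B gives 8>1]
(A,S,Y): not NE [P3→X gives 2>0]
(B,P,X): not NE [P1→A gives 8>6; P2→S gives 8>7; P3→Y gives 6>2]
(B,P,Y): not NE [P1→A gives 8>0; P2→S gives 11>4]
(B,Q,X): not NE [P2→S gives 8>0; P3→Y gives 5>1]
(B,Q,Y): not NE [P1→A gives 5>2; P2→S gives 11>9]
(B,R,X): not NE [P1→A gives 8>3; P2→S gives 8>2; P3→Y gives 4>2]
(B,R,Y): not NE [P2→S gives 11>8]
(B,S,X): not NE [P3→Y gives 8>4]
(B,S,Y): NE

PSNE = {(A,R,Y), (B,S,Y)}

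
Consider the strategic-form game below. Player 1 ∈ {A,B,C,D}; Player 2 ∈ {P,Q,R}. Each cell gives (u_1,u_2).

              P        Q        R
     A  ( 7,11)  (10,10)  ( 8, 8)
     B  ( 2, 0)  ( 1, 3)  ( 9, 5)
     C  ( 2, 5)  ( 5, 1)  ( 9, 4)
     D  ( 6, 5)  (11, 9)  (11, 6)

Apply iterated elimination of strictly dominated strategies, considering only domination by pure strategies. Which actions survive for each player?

P1 drop B (D beats it: P:6>2 Q:11>1 R:11>9)
P1 drop C (D beats it: P:6>2 Q:11>5 R:11>9)
P2 drop R (Q beats it: A:10>8 D:9>6)
P1→{A,D} P2→{P,Q}

Remaining: P1:{A,D} P2:{P,Q}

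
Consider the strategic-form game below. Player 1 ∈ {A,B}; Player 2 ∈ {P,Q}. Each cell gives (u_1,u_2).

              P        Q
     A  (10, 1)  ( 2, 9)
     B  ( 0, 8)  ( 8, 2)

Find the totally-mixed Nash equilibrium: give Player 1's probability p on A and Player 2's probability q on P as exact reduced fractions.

P1 indiff ⇒ q·10+(1-q)·2 = q·0+(1-q)·8 ⇒ q(10) = (1-q)(6) ⇒ q = 3/8
P2 indiff ⇒ p·1+(1-p)·8 = p·9+(1-p)·2 ⇒ p(-8) = (1-p)(-6) ⇒ p = 3/7

(p,q) = (3/7, 3/8)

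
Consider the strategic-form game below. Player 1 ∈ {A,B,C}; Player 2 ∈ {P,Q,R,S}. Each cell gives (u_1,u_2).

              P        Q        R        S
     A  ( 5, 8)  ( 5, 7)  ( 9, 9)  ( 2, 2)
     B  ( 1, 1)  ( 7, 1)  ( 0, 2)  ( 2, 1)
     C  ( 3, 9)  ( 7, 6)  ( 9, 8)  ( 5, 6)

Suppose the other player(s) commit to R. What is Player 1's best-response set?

argmax u_1 = {A,C}

u_1(A vs R) = 9
u_1(B vs R) = 0
u_1(C vs R) = 9
max payoff 9 at {A,C}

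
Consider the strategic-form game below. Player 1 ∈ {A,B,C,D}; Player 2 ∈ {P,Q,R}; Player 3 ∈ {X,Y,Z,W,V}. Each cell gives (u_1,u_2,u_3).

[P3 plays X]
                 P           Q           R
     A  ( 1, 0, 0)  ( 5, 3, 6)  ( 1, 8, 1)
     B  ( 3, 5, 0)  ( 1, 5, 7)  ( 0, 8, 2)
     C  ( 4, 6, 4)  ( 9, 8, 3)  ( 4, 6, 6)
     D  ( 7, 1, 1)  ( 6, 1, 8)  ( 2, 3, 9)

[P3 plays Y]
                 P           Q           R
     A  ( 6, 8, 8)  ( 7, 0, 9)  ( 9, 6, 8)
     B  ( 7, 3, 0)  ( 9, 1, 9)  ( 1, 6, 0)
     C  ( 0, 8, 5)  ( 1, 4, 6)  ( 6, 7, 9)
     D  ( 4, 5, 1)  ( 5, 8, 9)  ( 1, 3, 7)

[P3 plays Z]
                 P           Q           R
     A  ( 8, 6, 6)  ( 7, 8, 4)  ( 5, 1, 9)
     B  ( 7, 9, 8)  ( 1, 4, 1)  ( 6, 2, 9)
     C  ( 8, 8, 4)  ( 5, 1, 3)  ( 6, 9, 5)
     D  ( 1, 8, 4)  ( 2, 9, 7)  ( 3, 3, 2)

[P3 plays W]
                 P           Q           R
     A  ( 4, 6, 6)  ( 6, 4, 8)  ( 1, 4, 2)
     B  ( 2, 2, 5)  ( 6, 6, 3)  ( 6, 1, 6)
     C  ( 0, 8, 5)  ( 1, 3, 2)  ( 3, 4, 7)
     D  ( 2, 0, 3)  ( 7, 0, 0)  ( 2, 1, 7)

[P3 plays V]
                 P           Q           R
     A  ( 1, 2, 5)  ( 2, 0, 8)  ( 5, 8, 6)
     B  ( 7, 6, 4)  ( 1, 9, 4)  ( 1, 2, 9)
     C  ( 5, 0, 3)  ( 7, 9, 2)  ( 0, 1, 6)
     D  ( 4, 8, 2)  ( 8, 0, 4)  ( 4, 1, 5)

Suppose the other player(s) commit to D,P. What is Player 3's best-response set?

u_3(X vs D,P) = 1
u_3(Y vs D,P) = 1
u_3(Z vs D,P) = 4
u_3(W vs D,P) = 3
u_3(V vs D,P) = 2
max payoff 4 at {Z}

BR_3 = {Z}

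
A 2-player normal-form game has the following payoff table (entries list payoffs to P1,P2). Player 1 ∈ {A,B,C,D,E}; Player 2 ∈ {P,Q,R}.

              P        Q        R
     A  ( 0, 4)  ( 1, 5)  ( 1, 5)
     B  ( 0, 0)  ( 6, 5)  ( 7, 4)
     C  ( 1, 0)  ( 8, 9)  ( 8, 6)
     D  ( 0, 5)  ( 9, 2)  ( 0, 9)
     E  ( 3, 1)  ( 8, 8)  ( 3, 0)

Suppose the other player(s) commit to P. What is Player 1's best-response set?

u_1(A vs P) = 0
u_1(B vs P) = 0
u_1(C vs P) = 1
u_1(D vs P) = 0
u_1(E vs P) = 3
max payoff 3 at {E}

BR_1 = {E}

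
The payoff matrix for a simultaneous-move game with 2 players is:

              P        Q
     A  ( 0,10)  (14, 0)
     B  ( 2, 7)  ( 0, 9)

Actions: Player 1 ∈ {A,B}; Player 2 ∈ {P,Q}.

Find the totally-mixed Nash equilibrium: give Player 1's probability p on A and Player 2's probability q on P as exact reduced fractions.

P1 mixes 1/6 on A; P2 mixes 7/8 on P

P1 indiff ⇒ q·0+(1-q)·14 = q·2+(1-q)·0 ⇒ q(-2) = (1-q)(-14) ⇒ q = 7/8
P2 indiff ⇒ p·10+(1-p)·7 = p·0+(1-p)·9 ⇒ p(10) = (1-p)(2) ⇒ p = 1/6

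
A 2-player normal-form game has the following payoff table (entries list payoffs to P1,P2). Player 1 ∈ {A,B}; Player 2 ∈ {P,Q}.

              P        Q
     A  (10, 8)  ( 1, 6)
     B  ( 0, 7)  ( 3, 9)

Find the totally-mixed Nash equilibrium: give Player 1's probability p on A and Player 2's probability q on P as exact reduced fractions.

P1 indiff ⇒ q·10+(1-q)·1 = q·0+(1-q)·3 ⇒ q(10) = (1-q)(2) ⇒ q = 1/6
P2 indiff ⇒ p·8+(1-p)·7 = p·6+(1-p)·9 ⇒ p(2) = (1-p)(2) ⇒ p = 1/2

(p,q) = (1/2, 1/6)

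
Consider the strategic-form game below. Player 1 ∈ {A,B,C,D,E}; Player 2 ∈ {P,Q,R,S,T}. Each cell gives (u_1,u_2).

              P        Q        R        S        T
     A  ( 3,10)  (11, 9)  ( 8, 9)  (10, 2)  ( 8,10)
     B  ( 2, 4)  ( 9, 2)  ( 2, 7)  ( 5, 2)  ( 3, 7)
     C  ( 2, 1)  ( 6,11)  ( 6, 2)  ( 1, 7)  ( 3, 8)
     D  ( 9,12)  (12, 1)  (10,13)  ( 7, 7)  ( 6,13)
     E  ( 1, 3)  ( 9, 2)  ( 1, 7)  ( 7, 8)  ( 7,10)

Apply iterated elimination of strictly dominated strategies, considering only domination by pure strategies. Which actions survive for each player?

IESDS → P1:{A,D} P2:{P,R,T}

P1 drop B (A beats it: P:3>2 Q:11>9 R:8>2 S:10>5 T:8>3)
P1 drop C (A beats it: P:3>2 Q:11>6 R:8>6 S:10>1 T:8>3)
P1 drop E (A beats it: P:3>1 Q:11>9 R:8>1 S:10>7 T:8>7)
P2 drop Q (P beats it: A:10>9 D:12>1)
P2 drop S (P beats it: A:10>2 D:12>7)
P1→{A,D} P2→{P,R,T}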